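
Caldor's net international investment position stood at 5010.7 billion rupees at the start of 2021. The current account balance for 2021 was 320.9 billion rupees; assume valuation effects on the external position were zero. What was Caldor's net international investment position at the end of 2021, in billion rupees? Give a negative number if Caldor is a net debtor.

5331.6

With no valuation effects, change in NIIP = current account = 320.9
End-of-year NIIP = 5010.7 + 320.9 = 5331.6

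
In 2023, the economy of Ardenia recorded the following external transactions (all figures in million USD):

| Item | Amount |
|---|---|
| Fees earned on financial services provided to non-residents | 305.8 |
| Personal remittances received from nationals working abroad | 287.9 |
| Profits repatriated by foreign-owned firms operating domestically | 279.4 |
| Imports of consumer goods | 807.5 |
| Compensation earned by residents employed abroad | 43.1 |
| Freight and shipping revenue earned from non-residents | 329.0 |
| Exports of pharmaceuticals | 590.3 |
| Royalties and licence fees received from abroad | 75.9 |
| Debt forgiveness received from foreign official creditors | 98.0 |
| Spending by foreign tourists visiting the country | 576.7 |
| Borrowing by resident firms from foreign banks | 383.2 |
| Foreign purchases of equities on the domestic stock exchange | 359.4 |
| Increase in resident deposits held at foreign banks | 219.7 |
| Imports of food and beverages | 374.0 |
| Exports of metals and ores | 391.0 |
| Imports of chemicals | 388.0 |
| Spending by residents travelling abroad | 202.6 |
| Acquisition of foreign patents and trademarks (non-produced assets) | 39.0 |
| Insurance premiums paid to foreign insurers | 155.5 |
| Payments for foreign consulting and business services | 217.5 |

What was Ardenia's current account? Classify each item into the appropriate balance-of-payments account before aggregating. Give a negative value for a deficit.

175.2

Goods: -807.5 - 374.0 + 391.0 + 590.3 - 388.0 = -588.2
Services: 576.7 - 155.5 - 217.5 - 202.6 + 329.0 + 75.9 + 305.8 = 711.8
Primary income: 43.1 - 279.4 = -236.3
Secondary income: 287.9
Current account = (-588.2) + 711.8 + (-236.3) + 287.9 = 175.2
(Excluded from the current account — capital account: debt forgiveness received from foreign official creditors 98.0, acquisition of foreign patents and trademarks (non-produced assets) 39.0; financial account: borrowing by resident firms from foreign banks 383.2, foreign purchases of equities on the domestic stock exchange 359.4, increase in resident deposits held at foreign banks 219.7.)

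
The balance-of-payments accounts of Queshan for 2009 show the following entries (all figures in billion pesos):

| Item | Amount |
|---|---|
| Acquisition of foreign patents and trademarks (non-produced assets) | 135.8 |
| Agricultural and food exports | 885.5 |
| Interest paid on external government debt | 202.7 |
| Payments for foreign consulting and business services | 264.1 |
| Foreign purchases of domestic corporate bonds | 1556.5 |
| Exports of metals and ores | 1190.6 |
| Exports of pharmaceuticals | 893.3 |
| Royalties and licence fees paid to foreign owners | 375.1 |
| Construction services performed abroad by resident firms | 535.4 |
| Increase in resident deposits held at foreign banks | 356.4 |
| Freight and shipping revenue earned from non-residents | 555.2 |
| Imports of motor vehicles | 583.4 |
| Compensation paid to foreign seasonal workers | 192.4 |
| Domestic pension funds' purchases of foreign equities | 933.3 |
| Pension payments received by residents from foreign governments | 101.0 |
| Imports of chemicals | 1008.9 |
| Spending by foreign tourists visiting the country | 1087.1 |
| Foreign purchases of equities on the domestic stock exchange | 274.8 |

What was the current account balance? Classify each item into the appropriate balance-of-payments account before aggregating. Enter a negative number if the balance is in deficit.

2621.5

Goods: 893.3 + 885.5 - 583.4 - 1008.9 + 1190.6 = 1377.1
Services: 555.2 + 535.4 - 264.1 - 375.1 + 1087.1 = 1538.5
Primary income: -192.4 - 202.7 = -395.1
Secondary income: 101.0
Current account = 1377.1 + 1538.5 + (-395.1) + 101.0 = 2621.5
(Excluded from the current account — capital account: acquisition of foreign patents and trademarks (non-produced assets) 135.8; financial account: foreign purchases of domestic corporate bonds 1556.5, increase in resident deposits held at foreign banks 356.4, domestic pension funds' purchases of foreign equities 933.3, foreign purchases of equities on the domestic stock exchange 274.8.)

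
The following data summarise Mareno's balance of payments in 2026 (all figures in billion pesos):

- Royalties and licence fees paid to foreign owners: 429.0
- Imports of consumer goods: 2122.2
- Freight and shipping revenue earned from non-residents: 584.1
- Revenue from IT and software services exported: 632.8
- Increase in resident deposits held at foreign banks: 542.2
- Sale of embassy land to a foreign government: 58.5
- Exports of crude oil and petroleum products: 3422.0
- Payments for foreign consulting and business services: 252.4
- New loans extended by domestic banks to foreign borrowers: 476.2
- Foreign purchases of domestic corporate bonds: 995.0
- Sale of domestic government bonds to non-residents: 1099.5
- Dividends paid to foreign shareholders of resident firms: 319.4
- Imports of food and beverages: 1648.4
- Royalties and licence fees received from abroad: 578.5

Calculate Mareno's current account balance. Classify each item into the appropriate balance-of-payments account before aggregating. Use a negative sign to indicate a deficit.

446.0

Goods: -2122.2 + 3422.0 - 1648.4 = -348.6
Services: -429.0 + 584.1 + 578.5 + 632.8 - 252.4 = 1114.0
Primary income: -319.4
Current account = (-348.6) + 1114.0 + (-319.4) = 446.0
(Excluded from the current account — financial account: increase in resident deposits held at foreign banks 542.2, new loans extended by domestic banks to foreign borrowers 476.2, foreign purchases of domestic corporate bonds 995.0, sale of domestic government bonds to non-residents 1099.5; capital account: sale of embassy land to a foreign government 58.5.)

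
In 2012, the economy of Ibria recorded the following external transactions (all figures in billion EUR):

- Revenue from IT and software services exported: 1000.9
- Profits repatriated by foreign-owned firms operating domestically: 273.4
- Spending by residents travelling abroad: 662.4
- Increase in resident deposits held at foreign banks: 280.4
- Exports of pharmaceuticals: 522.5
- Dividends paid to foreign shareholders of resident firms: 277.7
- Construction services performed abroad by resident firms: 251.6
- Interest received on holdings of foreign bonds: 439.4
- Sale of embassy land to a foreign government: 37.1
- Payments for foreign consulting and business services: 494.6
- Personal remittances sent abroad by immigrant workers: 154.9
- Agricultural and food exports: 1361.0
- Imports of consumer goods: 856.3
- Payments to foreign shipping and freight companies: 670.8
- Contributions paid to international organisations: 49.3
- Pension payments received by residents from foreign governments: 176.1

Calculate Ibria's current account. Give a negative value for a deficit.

312.1

Goods: -856.3 + 1361.0 + 522.5 = 1027.2
Services: -662.4 + 1000.9 - 494.6 - 670.8 + 251.6 = -575.3
Primary income: -277.7 - 273.4 + 439.4 = -111.7
Secondary income: -154.9 - 49.3 + 176.1 = -28.1
Current account = 1027.2 + (-575.3) + (-111.7) + (-28.1) = 312.1
(Excluded from the current account — financial account: increase in resident deposits held at foreign banks 280.4; capital account: sale of embassy land to a foreign government 37.1.)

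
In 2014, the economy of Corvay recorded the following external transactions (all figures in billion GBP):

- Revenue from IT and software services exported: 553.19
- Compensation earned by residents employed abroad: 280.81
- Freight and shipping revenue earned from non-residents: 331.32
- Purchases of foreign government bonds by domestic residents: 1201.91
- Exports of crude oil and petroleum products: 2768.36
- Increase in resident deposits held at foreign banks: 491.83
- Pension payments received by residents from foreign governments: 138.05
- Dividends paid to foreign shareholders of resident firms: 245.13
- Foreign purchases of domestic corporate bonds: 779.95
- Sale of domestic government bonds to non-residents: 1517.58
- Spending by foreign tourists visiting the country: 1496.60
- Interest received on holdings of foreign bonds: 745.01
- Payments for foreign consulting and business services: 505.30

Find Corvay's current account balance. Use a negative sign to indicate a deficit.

Goods: 2768.36
Services: -505.30 + 331.32 + 553.19 + 1496.60 = 1875.81
Primary income: 745.01 - 245.13 + 280.81 = 780.69
Secondary income: 138.05
Current account = 2768.36 + 1875.81 + 780.69 + 138.05 = 5562.91
(Excluded from the current account — financial account: purchases of foreign government bonds by domestic residents 1201.91, increase in resident deposits held at foreign banks 491.83, foreign purchases of domestic corporate bonds 779.95, sale of domestic government bonds to non-residents 1517.58.)

5562.91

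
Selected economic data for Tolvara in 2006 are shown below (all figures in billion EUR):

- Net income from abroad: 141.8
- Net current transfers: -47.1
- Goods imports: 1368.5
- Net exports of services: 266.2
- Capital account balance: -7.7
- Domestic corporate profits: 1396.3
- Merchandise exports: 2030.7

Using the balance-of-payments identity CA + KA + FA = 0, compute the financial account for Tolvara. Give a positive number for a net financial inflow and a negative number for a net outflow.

Goods balance = 2030.7 - 1368.5 = 662.2
Services balance = 266.2
Trade balance (goods + services) = 662.2 + 266.2 = 928.4
Net primary income = 141.8
Net secondary income = -47.1
Current account = 928.4 + 141.8 + (-47.1) = 1023.1
Financial account = -(1023.1 + (-7.7)) = -1015.4

-1015.4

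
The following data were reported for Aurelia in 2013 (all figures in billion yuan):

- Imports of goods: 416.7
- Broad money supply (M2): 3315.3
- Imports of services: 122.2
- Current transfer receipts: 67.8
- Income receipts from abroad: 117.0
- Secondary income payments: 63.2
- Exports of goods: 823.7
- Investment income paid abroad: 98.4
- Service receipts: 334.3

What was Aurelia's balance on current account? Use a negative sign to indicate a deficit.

Goods balance = 823.7 - 416.7 = 407.0
Services balance = 334.3 - 122.2 = 212.1
Trade balance (goods + services) = 407.0 + 212.1 = 619.1
Net primary income = 117.0 - 98.4 = 18.6
Net secondary income = 67.8 - 63.2 = 4.6
Current account = 619.1 + 18.6 + 4.6 = 642.3

642.3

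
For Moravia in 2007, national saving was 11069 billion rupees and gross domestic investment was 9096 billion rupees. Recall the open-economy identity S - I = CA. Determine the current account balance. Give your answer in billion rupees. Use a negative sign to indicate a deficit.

1973

CA = S - I = 11069 - 9096 = 1973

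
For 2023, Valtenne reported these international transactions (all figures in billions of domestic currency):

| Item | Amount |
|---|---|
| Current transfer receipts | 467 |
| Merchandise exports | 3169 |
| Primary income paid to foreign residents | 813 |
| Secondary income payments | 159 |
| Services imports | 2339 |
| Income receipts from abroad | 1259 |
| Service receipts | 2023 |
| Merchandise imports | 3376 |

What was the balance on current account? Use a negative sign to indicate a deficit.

Goods balance = 3169 - 3376 = -207
Services balance = 2023 - 2339 = -316
Trade balance (goods + services) = -207 + (-316) = -523
Net primary income = 1259 - 813 = 446
Net secondary income = 467 - 159 = 308
Current account = -523 + 446 + 308 = 231

231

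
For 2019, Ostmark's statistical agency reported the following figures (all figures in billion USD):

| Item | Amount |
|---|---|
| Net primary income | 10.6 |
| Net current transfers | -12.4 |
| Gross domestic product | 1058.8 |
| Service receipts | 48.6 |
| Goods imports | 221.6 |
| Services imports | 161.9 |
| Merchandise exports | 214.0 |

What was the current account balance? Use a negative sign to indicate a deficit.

Goods balance = 214.0 - 221.6 = -7.6
Services balance = 48.6 - 161.9 = -113.3
Trade balance (goods + services) = -7.6 + (-113.3) = -120.9
Net primary income = 10.6
Net secondary income = -12.4
Current account = -120.9 + 10.6 + (-12.4) = -122.7

-122.7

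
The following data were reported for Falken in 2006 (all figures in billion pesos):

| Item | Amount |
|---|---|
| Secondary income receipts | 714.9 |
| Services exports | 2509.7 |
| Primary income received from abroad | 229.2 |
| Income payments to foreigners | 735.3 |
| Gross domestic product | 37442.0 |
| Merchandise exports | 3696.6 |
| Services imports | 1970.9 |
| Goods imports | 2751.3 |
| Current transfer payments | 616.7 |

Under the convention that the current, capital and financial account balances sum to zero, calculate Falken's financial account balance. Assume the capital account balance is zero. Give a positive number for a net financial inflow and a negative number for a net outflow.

Goods balance = 3696.6 - 2751.3 = 945.3
Services balance = 2509.7 - 1970.9 = 538.8
Trade balance (goods + services) = 945.3 + 538.8 = 1484.1
Net primary income = 229.2 - 735.3 = -506.1
Net secondary income = 714.9 - 616.7 = 98.2
Current account = 1484.1 + (-506.1) + 98.2 = 1076.2
Financial account = -(1076.2) = -1076.2

-1076.2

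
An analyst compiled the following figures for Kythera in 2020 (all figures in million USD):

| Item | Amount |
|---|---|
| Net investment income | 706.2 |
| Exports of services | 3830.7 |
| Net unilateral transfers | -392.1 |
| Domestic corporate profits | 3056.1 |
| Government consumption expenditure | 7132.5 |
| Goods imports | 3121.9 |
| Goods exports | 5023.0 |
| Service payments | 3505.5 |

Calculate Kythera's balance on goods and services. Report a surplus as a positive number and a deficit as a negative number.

2226.3

Goods balance = 5023.0 - 3121.9 = 1901.1
Services balance = 3830.7 - 3505.5 = 325.2
Trade balance (goods + services) = 1901.1 + 325.2 = 2226.3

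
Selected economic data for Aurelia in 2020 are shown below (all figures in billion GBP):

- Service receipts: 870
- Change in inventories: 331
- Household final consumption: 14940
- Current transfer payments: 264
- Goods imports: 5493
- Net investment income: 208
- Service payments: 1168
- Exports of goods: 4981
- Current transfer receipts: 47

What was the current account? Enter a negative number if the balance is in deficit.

-819

Goods balance = 4981 - 5493 = -512
Services balance = 870 - 1168 = -298
Trade balance (goods + services) = -512 + (-298) = -810
Net primary income = 208
Net secondary income = 47 - 264 = -217
Current account = -810 + 208 + (-217) = -819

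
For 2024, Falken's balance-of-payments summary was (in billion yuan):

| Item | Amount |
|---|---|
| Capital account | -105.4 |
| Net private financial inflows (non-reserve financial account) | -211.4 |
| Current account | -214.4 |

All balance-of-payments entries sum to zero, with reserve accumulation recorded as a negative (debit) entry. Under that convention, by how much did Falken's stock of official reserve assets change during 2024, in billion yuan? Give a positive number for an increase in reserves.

Official reserve transactions balance = -((-214.4) + (-105.4) + (-211.4)) = 531.2
An accumulation of reserves is recorded as a debit (negative entry), so the change in the stock of reserves is the negative of that balance.
Change in official reserves = -(531.2) = -531.2

-531.2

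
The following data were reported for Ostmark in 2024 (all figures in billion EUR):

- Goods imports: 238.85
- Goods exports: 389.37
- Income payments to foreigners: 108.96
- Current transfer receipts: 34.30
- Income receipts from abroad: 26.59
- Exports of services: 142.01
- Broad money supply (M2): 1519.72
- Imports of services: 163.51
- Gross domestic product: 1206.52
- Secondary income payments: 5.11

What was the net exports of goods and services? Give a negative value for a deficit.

Goods balance = 389.37 - 238.85 = 150.52
Services balance = 142.01 - 163.51 = -21.50
Trade balance (goods + services) = 150.52 + (-21.50) = 129.02

129.02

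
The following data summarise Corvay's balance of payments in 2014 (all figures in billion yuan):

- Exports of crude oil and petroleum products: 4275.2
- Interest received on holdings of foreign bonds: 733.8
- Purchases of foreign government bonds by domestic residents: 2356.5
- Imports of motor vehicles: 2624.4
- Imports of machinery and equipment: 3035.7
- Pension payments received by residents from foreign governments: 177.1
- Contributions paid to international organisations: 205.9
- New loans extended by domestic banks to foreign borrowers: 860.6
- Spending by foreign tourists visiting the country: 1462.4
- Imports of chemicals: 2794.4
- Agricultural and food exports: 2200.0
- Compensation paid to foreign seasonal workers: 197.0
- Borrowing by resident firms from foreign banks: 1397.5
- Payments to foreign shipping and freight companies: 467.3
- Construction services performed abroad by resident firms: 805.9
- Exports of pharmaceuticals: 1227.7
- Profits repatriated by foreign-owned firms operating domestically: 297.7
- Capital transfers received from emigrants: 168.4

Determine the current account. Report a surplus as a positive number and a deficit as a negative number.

Goods: 2200.0 - 2794.4 - 2624.4 - 3035.7 + 4275.2 + 1227.7 = -751.6
Services: 1462.4 + 805.9 - 467.3 = 1801.0
Primary income: -297.7 - 197.0 + 733.8 = 239.1
Secondary income: 177.1 - 205.9 = -28.8
Current account = (-751.6) + 1801.0 + 239.1 + (-28.8) = 1259.7
(Excluded from the current account — financial account: purchases of foreign government bonds by domestic residents 2356.5, new loans extended by domestic banks to foreign borrowers 860.6, borrowing by resident firms from foreign banks 1397.5; capital account: capital transfers received from emigrants 168.4.)

1259.7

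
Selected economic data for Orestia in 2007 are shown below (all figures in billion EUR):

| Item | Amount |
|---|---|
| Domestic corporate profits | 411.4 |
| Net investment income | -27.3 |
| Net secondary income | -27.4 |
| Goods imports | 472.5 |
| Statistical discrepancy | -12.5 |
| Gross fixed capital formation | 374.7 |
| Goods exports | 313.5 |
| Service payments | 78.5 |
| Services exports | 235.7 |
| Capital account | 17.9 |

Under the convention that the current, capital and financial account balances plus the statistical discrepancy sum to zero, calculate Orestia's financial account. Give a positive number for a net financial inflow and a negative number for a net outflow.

Goods balance = 313.5 - 472.5 = -159.0
Services balance = 235.7 - 78.5 = 157.2
Trade balance (goods + services) = -159.0 + 157.2 = -1.8
Net primary income = -27.3
Net secondary income = -27.4
Current account = -1.8 + (-27.3) + (-27.4) = -56.5
Financial account = -(-56.5 + 17.9 + (-12.5)) = 51.1

51.1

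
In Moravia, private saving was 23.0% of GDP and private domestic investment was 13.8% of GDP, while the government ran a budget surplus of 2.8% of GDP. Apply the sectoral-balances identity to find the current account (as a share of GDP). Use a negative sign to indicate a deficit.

By the sectoral-balances identity, CA = (S_private - I) + (T - G).
Private balance = 23.0 - 13.8 = 9.2
Government balance (T - G) = 2.8
CA = 9.2 + 2.8 = 12.0

12.0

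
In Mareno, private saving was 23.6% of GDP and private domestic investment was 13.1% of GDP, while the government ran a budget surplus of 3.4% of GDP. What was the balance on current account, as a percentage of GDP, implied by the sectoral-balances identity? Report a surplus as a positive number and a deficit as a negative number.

By the sectoral-balances identity, CA = (S_private - I) + (T - G).
Private balance = 23.6 - 13.1 = 10.5
Government balance (T - G) = 3.4
CA = 10.5 + 3.4 = 13.9

13.9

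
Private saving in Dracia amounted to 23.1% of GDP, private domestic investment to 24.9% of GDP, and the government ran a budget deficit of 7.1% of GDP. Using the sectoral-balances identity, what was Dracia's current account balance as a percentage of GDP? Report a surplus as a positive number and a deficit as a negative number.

-8.9

By the sectoral-balances identity, CA = (S_private - I) + (T - G).
Private balance = 23.1 - 24.9 = -1.8
Government balance (T - G) = -7.1
CA = -1.8 + (-7.1) = -8.9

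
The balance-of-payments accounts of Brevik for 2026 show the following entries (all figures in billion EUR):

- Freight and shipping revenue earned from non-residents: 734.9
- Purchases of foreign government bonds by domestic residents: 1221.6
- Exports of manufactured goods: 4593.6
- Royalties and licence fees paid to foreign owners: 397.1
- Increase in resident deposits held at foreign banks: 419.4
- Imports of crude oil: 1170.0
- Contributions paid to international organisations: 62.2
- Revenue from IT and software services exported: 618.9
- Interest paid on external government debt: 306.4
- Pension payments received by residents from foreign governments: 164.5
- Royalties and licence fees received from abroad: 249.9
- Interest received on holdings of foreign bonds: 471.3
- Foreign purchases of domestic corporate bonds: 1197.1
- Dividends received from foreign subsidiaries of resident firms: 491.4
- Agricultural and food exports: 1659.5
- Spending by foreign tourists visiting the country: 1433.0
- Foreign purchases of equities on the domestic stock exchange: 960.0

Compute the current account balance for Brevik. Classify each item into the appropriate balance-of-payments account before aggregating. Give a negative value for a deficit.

Goods: -1170.0 + 4593.6 + 1659.5 = 5083.1
Services: 249.9 - 397.1 + 734.9 + 1433.0 + 618.9 = 2639.6
Primary income: 491.4 - 306.4 + 471.3 = 656.3
Secondary income: 164.5 - 62.2 = 102.3
Current account = 5083.1 + 2639.6 + 656.3 + 102.3 = 8481.3
(Excluded from the current account — financial account: purchases of foreign government bonds by domestic residents 1221.6, increase in resident deposits held at foreign banks 419.4, foreign purchases of domestic corporate bonds 1197.1, foreign purchases of equities on the domestic stock exchange 960.0.)

8481.3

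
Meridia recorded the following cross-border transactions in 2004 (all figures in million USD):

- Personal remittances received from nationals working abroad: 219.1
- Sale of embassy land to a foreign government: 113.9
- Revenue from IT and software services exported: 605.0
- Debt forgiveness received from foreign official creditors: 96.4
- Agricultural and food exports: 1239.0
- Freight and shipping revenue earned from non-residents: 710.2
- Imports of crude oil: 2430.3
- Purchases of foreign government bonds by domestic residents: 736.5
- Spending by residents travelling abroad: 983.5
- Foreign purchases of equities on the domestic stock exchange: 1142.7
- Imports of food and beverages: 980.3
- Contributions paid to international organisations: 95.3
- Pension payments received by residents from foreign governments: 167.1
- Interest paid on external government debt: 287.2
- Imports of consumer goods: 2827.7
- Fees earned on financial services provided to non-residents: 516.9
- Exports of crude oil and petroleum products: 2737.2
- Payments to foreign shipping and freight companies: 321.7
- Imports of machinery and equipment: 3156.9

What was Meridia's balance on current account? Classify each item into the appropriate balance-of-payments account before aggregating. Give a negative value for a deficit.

-4888.4

Goods: 2737.2 - 2430.3 - 3156.9 + 1239.0 - 980.3 - 2827.7 = -5419.0
Services: 710.2 - 321.7 + 605.0 + 516.9 - 983.5 = 526.9
Primary income: -287.2
Secondary income: -95.3 + 219.1 + 167.1 = 290.9
Current account = (-5419.0) + 526.9 + (-287.2) + 290.9 = -4888.4
(Excluded from the current account — capital account: sale of embassy land to a foreign government 113.9, debt forgiveness received from foreign official creditors 96.4; financial account: purchases of foreign government bonds by domestic residents 736.5, foreign purchases of equities on the domestic stock exchange 1142.7.)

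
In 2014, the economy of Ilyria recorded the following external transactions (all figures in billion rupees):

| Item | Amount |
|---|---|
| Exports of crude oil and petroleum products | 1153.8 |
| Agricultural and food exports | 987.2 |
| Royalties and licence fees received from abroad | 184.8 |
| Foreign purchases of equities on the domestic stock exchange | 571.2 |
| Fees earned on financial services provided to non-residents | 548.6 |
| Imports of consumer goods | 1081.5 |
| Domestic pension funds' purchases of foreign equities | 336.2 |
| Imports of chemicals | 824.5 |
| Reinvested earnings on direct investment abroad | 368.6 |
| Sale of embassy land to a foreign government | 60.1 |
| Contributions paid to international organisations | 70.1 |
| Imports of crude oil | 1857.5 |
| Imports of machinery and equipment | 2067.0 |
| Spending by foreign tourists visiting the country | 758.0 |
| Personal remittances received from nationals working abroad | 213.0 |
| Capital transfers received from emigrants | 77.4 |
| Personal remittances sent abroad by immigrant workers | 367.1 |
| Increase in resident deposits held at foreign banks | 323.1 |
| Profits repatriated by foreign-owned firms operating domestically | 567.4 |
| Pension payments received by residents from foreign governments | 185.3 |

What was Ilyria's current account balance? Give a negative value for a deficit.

Goods: -2067.0 + 1153.8 - 824.5 + 987.2 - 1081.5 - 1857.5 = -3689.5
Services: 184.8 + 548.6 + 758.0 = 1491.4
Primary income: -567.4 + 368.6 = -198.8
Secondary income: -367.1 + 185.3 + 213.0 - 70.1 = -38.9
Current account = (-3689.5) + 1491.4 + (-198.8) + (-38.9) = -2435.8
(Excluded from the current account — financial account: foreign purchases of equities on the domestic stock exchange 571.2, domestic pension funds' purchases of foreign equities 336.2, increase in resident deposits held at foreign banks 323.1; capital account: sale of embassy land to a foreign government 60.1, capital transfers received from emigrants 77.4.)

-2435.8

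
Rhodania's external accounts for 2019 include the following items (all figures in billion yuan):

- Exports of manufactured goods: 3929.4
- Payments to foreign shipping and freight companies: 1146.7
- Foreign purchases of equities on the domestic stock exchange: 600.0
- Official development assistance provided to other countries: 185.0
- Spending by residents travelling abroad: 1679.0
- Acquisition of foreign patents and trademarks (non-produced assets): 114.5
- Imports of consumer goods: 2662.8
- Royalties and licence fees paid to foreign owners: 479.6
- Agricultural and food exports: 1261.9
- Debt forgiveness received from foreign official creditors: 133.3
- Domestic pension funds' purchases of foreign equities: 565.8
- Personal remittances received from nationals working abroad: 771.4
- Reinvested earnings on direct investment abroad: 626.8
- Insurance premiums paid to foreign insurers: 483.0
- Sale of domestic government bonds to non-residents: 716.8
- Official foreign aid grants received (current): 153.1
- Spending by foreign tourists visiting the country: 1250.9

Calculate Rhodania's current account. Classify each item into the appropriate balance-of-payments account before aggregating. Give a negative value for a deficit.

Goods: 1261.9 - 2662.8 + 3929.4 = 2528.5
Services: -1146.7 - 483.0 + 1250.9 - 479.6 - 1679.0 = -2537.4
Primary income: 626.8
Secondary income: 153.1 - 185.0 + 771.4 = 739.5
Current account = 2528.5 + (-2537.4) + 626.8 + 739.5 = 1357.4
(Excluded from the current account — financial account: foreign purchases of equities on the domestic stock exchange 600.0, domestic pension funds' purchases of foreign equities 565.8, sale of domestic government bonds to non-residents 716.8; capital account: acquisition of foreign patents and trademarks (non-produced assets) 114.5, debt forgiveness received from foreign official creditors 133.3.)

1357.4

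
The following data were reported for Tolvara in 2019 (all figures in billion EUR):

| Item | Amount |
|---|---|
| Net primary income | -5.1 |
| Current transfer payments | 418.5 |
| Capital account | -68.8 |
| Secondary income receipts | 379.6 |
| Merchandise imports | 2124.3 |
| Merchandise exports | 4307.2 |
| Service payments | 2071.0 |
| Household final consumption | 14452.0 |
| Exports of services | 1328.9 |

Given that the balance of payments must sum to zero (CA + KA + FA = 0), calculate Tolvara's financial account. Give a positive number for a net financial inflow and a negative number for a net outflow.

Goods balance = 4307.2 - 2124.3 = 2182.9
Services balance = 1328.9 - 2071.0 = -742.1
Trade balance (goods + services) = 2182.9 + (-742.1) = 1440.8
Net primary income = -5.1
Net secondary income = 379.6 - 418.5 = -38.9
Current account = 1440.8 + (-5.1) + (-38.9) = 1396.8
Financial account = -(1396.8 + (-68.8)) = -1328.0

-1328.0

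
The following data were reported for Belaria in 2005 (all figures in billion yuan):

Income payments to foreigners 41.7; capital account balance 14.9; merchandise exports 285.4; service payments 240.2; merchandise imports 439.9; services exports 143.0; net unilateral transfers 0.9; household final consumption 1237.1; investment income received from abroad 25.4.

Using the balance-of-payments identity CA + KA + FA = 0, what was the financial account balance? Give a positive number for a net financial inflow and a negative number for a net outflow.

Goods balance = 285.4 - 439.9 = -154.5
Services balance = 143.0 - 240.2 = -97.2
Trade balance (goods + services) = -154.5 + (-97.2) = -251.7
Net primary income = 25.4 - 41.7 = -16.3
Net secondary income = 0.9
Current account = -251.7 + (-16.3) + 0.9 = -267.1
Financial account = -(-267.1 + 14.9) = 252.2

252.2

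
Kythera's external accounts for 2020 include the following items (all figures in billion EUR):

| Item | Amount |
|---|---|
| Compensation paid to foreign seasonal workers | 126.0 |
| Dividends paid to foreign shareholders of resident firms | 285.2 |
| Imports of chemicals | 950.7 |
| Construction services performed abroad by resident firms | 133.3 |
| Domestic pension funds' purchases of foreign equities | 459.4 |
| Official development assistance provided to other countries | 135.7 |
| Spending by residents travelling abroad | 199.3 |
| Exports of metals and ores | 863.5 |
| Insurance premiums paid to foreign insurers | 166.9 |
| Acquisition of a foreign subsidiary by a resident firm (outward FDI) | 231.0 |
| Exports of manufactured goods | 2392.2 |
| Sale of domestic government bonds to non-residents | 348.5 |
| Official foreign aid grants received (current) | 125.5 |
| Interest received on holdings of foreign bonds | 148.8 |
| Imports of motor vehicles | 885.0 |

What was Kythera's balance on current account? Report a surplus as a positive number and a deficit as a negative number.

Goods: 2392.2 + 863.5 - 950.7 - 885.0 = 1420.0
Services: 133.3 - 166.9 - 199.3 = -232.9
Primary income: -126.0 - 285.2 + 148.8 = -262.4
Secondary income: 125.5 - 135.7 = -10.2
Current account = 1420.0 + (-232.9) + (-262.4) + (-10.2) = 914.5
(Excluded from the current account — financial account: domestic pension funds' purchases of foreign equities 459.4, acquisition of a foreign subsidiary by a resident firm (outward FDI) 231.0, sale of domestic government bonds to non-residents 348.5.)

914.5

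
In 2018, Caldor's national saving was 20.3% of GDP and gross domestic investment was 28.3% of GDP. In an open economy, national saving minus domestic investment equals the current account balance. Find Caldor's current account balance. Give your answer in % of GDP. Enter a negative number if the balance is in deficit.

-8.0

S - I = CA (net lending to the rest of the world).
CA = S - I = 20.3 - 28.3 = -8.0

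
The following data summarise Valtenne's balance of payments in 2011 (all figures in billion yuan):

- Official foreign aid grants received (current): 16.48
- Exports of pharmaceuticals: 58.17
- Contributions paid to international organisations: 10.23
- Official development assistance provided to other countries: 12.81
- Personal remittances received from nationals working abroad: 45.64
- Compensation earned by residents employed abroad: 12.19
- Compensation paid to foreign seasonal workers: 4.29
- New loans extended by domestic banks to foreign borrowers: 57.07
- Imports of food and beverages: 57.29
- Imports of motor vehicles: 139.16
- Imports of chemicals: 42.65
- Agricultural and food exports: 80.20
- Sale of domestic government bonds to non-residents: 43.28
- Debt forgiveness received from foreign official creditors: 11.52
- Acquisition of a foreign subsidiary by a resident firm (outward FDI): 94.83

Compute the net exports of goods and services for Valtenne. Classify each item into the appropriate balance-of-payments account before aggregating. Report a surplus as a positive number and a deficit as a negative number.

-100.73

Goods: -57.29 - 42.65 - 139.16 + 58.17 + 80.20 = -100.73
Trade balance = -100.73 + 0.00 = -100.73
(Excluded from the trade balance — secondary income: official foreign aid grants received (current) 16.48, contributions paid to international organisations 10.23, official development assistance provided to other countries 12.81, personal remittances received from nationals working abroad 45.64; primary income: compensation earned by residents employed abroad 12.19, compensation paid to foreign seasonal workers 4.29; financial account: new loans extended by domestic banks to foreign borrowers 57.07, sale of domestic government bonds to non-residents 43.28, acquisition of a foreign subsidiary by a resident firm (outward FDI) 94.83; capital account: debt forgiveness received from foreign official creditors 11.52.)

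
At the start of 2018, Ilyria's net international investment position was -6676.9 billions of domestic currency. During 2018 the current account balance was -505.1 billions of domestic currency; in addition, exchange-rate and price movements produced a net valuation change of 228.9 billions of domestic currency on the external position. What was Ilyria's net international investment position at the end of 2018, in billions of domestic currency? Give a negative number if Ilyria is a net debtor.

Change in NIIP = current account + net valuation change = -505.1 + 228.9 = -276.2
End-of-year NIIP = -6676.9 + (-276.2) = -6953.1

-6953.1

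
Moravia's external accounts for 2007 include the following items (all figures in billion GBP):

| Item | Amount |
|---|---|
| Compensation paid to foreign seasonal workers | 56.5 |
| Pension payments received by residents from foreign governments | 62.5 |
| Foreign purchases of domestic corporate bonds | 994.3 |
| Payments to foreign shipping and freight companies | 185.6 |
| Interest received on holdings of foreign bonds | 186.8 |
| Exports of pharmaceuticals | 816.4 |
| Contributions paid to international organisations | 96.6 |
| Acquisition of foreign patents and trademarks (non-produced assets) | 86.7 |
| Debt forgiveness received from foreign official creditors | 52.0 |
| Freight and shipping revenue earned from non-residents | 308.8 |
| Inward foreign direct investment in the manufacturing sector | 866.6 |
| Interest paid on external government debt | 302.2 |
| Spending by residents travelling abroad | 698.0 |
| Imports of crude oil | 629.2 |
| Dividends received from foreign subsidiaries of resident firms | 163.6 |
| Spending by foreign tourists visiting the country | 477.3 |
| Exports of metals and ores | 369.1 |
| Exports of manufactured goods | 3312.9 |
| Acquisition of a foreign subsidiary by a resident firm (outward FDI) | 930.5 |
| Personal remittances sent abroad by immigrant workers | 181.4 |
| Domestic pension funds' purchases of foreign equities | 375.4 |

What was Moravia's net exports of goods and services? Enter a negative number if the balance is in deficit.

3771.7

Goods: -629.2 + 369.1 + 3312.9 + 816.4 = 3869.2
Services: -698.0 - 185.6 + 308.8 + 477.3 = -97.5
Trade balance = 3869.2 + (-97.5) = 3771.7
(Excluded from the trade balance — primary income: compensation paid to foreign seasonal workers 56.5, interest received on holdings of foreign bonds 186.8, interest paid on external government debt 302.2, dividends received from foreign subsidiaries of resident firms 163.6; secondary income: pension payments received by residents from foreign governments 62.5, contributions paid to international organisations 96.6, personal remittances sent abroad by immigrant workers 181.4; financial account: foreign purchases of domestic corporate bonds 994.3, inward foreign direct investment in the manufacturing sector 866.6, acquisition of a foreign subsidiary by a resident firm (outward FDI) 930.5, domestic pension funds' purchases of foreign equities 375.4; capital account: acquisition of foreign patents and trademarks (non-produced assets) 86.7, debt forgiveness received from foreign official creditors 52.0.)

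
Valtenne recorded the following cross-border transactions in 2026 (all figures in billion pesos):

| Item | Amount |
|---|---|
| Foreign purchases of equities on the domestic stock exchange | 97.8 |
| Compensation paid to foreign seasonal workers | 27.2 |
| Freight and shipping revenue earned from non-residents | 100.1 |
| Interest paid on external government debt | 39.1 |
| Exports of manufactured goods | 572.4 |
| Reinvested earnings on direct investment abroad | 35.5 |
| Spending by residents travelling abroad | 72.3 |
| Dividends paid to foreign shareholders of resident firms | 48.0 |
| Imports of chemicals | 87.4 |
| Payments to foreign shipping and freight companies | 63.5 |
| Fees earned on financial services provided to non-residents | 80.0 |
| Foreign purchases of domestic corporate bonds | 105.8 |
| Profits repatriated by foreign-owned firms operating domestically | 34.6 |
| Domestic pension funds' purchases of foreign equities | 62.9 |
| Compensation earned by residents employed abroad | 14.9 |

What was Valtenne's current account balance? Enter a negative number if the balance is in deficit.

Goods: -87.4 + 572.4 = 485.0
Services: -63.5 - 72.3 + 80.0 + 100.1 = 44.3
Primary income: -48.0 - 39.1 - 34.6 + 14.9 - 27.2 + 35.5 = -98.5
Current account = 485.0 + 44.3 + (-98.5) = 430.8
(Excluded from the current account — financial account: foreign purchases of equities on the domestic stock exchange 97.8, foreign purchases of domestic corporate bonds 105.8, domestic pension funds' purchases of foreign equities 62.9.)

430.8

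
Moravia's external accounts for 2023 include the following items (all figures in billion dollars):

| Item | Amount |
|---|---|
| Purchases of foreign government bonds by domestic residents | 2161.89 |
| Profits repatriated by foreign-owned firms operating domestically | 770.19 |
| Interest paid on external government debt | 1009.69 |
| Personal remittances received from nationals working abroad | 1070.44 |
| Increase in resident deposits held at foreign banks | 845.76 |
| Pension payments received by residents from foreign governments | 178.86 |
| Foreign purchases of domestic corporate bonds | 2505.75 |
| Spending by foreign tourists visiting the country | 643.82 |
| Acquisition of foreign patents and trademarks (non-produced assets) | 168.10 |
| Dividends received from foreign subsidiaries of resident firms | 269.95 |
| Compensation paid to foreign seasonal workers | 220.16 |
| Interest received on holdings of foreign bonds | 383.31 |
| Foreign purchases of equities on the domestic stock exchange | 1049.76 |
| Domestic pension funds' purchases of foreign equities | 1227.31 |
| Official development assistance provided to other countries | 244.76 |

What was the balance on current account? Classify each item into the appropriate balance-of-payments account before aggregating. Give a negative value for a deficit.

Services: 643.82
Primary income: -1009.69 - 220.16 + 383.31 + 269.95 - 770.19 = -1346.78
Secondary income: 178.86 - 244.76 + 1070.44 = 1004.54
Current account = 643.82 + (-1346.78) + 1004.54 = 301.58
(Excluded from the current account — financial account: purchases of foreign government bonds by domestic residents 2161.89, increase in resident deposits held at foreign banks 845.76, foreign purchases of domestic corporate bonds 2505.75, foreign purchases of equities on the domestic stock exchange 1049.76, domestic pension funds' purchases of foreign equities 1227.31; capital account: acquisition of foreign patents and trademarks (non-produced assets) 168.10.)

301.58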